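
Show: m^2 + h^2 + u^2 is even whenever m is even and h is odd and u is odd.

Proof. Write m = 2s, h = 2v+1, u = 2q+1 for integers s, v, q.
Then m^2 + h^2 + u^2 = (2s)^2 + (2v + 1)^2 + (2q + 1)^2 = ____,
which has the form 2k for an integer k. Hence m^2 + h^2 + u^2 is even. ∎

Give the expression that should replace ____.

2(2q^2 + 2q + 2s^2 + 2v^2 + 2v + 1)

Expanding: (2s)^2 + (2v + 1)^2 + (2q + 1)^2 = 4q^2 + 4q + 4s^2 + 4v^2 + 4v + 2.
Every term is even; pulling out the factor of 2 gives 2(2q^2 + 2q + 2s^2 + 2v^2 + 2v + 1).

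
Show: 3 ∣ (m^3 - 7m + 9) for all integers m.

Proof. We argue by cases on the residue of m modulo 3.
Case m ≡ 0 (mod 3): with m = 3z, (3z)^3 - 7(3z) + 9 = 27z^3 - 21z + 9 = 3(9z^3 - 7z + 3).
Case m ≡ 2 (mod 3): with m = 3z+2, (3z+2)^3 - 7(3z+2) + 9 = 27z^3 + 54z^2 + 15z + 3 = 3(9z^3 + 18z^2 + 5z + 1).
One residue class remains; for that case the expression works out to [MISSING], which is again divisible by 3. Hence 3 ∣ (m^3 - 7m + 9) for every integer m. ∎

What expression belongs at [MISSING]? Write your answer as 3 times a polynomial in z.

The residues treated are {0, 2}, so the missing case is m ≡ 1 (mod 3); write m = 3z+1.
Then (3z+1)^3 - 7(3z+1) + 9 = 27z^3 + 27z^2 - 12z + 3 = 3(9z^3 + 9z^2 - 4z + 1).

3(9z^3 + 9z^2 - 4z + 1)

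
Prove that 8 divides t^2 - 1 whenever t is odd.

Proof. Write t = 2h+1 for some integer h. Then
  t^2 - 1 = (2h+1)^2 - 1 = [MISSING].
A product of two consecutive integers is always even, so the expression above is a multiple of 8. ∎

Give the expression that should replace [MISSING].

4h(h + 1)

(2h+1)^2 - 1 = 4h^2 + 4h + 1 - 1 = 4h^2 + 4h = 4h(h+1).
Since h and h+1 are consecutive, h(h+1) is even, and 4·(even) is a multiple of 8.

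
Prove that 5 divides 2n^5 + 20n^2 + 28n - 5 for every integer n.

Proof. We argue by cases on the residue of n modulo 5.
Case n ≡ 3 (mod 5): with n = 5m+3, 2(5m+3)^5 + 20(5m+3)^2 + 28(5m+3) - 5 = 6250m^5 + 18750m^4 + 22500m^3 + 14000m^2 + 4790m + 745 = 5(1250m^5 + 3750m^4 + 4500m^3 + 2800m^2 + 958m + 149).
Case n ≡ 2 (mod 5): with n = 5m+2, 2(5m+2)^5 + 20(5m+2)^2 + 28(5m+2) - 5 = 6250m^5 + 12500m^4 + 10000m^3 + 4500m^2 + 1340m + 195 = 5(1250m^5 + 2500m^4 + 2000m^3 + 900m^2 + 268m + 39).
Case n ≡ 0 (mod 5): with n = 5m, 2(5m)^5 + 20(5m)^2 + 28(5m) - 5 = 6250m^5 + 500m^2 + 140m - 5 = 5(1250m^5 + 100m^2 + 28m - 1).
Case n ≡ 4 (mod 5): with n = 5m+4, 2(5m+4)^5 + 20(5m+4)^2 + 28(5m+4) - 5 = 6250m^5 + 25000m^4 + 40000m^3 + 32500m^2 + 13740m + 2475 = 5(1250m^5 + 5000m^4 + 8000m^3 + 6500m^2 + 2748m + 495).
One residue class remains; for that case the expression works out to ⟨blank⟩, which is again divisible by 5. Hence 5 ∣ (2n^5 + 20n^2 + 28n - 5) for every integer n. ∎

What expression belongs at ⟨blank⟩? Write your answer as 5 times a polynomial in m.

5(1250m^5 + 1250m^4 + 500m^3 + 200m^2 + 78m + 9)

The residues treated are {3, 2, 0, 4}, so the missing case is n ≡ 1 (mod 5); write n = 5m+1.
Then 2(5m+1)^5 + 20(5m+1)^2 + 28(5m+1) - 5 = 6250m^5 + 6250m^4 + 2500m^3 + 1000m^2 + 390m + 45 = 5(1250m^5 + 1250m^4 + 500m^3 + 200m^2 + 78m + 9).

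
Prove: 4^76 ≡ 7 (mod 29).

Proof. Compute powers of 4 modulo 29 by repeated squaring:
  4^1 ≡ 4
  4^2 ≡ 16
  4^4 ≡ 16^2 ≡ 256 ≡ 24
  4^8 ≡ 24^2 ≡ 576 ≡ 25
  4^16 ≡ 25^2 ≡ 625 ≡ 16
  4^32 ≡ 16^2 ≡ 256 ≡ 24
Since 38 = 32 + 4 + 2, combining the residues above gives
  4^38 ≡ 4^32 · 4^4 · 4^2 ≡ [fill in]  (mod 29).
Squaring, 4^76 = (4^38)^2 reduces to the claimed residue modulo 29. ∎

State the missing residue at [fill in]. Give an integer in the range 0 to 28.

23

Multiply the listed residues: 24 · 24 · 16 = 576 → 9216.
Reducing modulo 29: 9216 = 317·29 + 23, so 4^38 ≡ 23.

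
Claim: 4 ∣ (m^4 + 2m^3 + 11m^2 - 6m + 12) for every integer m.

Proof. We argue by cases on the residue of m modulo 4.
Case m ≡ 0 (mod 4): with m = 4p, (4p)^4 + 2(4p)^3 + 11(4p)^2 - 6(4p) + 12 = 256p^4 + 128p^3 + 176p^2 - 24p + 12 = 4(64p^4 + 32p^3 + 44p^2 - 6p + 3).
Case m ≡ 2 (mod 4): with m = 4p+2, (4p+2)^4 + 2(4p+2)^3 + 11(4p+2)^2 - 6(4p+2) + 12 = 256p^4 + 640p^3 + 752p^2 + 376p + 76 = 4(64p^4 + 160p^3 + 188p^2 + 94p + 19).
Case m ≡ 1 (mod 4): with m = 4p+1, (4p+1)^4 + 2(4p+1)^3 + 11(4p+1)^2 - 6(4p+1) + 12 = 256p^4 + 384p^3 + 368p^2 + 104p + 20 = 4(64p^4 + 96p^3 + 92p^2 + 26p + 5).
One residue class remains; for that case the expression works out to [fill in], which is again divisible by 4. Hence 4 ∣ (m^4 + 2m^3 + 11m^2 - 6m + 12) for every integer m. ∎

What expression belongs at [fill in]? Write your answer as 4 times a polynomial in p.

4(64p^4 + 224p^3 + 332p^2 + 222p + 57)

Only m ≡ 3 (mod 4) is unaccounted for. Put m = 4p+3:
(4p+3)^4 + 2(4p+3)^3 + 11(4p+3)^2 - 6(4p+3) + 12 expands to 256p^4 + 896p^3 + 1328p^2 + 888p + 228,
and factoring out 4 leaves 4(64p^4 + 224p^3 + 332p^2 + 222p + 57).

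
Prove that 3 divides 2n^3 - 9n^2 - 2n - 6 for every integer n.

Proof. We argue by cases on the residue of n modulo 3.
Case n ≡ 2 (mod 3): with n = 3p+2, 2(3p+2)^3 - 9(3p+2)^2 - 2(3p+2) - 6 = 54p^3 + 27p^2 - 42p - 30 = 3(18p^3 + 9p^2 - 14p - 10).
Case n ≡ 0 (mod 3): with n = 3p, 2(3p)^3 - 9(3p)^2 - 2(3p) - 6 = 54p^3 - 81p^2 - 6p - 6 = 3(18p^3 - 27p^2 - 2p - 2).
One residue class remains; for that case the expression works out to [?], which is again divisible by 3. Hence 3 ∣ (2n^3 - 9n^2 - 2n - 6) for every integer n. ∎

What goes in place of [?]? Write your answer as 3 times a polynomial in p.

The residues treated are {2, 0}, so the missing case is n ≡ 1 (mod 3); write n = 3p+1.
Then 2(3p+1)^3 - 9(3p+1)^2 - 2(3p+1) - 6 = 54p^3 - 27p^2 - 42p - 15 = 3(18p^3 - 9p^2 - 14p - 5).

3(18p^3 - 9p^2 - 14p - 5)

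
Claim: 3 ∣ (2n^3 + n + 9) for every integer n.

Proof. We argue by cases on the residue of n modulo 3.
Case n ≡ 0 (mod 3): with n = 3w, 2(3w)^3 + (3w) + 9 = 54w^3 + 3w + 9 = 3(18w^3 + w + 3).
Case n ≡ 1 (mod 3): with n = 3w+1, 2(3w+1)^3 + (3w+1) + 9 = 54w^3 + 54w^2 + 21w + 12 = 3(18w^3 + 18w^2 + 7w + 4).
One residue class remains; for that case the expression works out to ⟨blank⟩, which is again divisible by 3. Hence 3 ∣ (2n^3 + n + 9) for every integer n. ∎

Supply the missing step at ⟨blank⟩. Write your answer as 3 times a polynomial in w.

3(18w^3 + 36w^2 + 25w + 9)

Only n ≡ 2 (mod 3) is unaccounted for. Put n = 3w+2:
2(3w+2)^3 + (3w+2) + 9 expands to 54w^3 + 108w^2 + 75w + 27,
and factoring out 3 leaves 3(18w^3 + 36w^2 + 25w + 9).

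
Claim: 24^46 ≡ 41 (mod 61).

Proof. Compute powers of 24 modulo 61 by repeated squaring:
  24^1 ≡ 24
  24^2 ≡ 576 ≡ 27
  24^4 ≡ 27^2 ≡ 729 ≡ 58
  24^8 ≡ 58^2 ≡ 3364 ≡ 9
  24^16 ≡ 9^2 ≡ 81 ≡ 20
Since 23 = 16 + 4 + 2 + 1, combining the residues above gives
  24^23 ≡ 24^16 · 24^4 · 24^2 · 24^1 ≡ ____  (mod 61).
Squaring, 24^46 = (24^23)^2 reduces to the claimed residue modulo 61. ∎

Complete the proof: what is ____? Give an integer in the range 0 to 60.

Multiply the listed residues: 20 · 58 · 27 · 24 = 1160 → 31320 → 751680.
Reducing modulo 61: 751680 = 12322·61 + 38, so 24^23 ≡ 38.

38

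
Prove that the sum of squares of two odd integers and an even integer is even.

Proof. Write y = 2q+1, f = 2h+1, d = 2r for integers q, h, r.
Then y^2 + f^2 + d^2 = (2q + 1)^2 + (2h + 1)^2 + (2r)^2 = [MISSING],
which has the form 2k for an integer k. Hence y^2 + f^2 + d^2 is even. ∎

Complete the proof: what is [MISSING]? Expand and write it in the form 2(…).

Expanding: (2q + 1)^2 + (2h + 1)^2 + (2r)^2 = 4h^2 + 4h + 4q^2 + 4q + 4r^2 + 2.
Every term is even; pulling out the factor of 2 gives 2(2h^2 + 2h + 2q^2 + 2q + 2r^2 + 1).

2(2h^2 + 2h + 2q^2 + 2q + 2r^2 + 1)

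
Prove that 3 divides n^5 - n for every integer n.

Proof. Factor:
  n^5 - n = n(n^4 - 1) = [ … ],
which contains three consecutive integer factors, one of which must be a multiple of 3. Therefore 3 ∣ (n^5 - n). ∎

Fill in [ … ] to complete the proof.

n^4 - 1 = (n^2 - 1)(n^2 + 1), and n^2 - 1 = (n-1)(n+1).
So n(n^4 - 1) = (n - 1)n(n + 1)(n^2 + 1).

(n - 1)n(n + 1)(n^2 + 1)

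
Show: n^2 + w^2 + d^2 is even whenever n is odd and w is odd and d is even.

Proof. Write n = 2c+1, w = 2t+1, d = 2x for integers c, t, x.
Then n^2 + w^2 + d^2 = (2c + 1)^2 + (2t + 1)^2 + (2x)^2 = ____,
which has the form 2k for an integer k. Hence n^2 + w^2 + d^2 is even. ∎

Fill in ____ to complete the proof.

2(2c^2 + 2c + 2t^2 + 2t + 2x^2 + 1)

Expanding: (2c + 1)^2 + (2t + 1)^2 + (2x)^2 = 4c^2 + 4c + 4t^2 + 4t + 4x^2 + 2.
Every term is even; pulling out the factor of 2 gives 2(2c^2 + 2c + 2t^2 + 2t + 2x^2 + 1).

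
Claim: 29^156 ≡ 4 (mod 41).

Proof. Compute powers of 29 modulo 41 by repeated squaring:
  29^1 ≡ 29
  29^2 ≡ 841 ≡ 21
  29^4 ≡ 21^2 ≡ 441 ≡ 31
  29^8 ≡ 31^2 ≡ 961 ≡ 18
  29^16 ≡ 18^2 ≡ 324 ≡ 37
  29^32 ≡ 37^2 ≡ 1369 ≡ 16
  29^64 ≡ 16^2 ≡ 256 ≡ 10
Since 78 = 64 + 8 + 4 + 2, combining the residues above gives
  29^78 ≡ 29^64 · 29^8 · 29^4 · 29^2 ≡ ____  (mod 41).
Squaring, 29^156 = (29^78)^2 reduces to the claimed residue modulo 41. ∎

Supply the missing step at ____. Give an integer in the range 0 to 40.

Multiply the listed residues: 10 · 18 · 31 · 21 = 180 → 5580 → 117180.
Reducing modulo 41: 117180 = 2858·41 + 2, so 29^78 ≡ 2.

2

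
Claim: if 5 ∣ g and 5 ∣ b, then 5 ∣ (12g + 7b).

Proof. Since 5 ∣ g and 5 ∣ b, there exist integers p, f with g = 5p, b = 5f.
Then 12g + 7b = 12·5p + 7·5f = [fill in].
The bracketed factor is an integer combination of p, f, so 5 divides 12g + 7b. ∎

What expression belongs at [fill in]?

Each term has a factor of 5: 12·5p + 7·5f = 5·(7f + 12p).
Since 7f + 12p is an integer, 5 ∣ (12g + 7b).

5(7f + 12p)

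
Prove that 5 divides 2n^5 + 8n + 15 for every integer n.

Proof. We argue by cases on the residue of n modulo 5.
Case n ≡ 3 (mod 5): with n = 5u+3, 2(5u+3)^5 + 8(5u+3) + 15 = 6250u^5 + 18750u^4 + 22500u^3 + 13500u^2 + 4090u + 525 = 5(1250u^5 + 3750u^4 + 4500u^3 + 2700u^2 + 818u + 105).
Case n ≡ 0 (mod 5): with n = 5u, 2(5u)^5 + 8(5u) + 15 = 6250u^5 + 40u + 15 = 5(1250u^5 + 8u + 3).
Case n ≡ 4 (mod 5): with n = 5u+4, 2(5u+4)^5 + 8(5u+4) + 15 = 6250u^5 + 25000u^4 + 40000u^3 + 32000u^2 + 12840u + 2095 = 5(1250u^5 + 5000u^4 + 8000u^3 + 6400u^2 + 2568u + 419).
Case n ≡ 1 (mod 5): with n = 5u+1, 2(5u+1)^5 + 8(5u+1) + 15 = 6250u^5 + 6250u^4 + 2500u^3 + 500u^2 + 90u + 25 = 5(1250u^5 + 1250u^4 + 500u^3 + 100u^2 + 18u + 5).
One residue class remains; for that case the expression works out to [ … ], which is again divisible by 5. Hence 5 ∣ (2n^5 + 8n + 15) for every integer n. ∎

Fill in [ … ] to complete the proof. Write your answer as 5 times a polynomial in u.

5(1250u^5 + 2500u^4 + 2000u^3 + 800u^2 + 168u + 19)

The residues treated are {3, 0, 4, 1}, so the missing case is n ≡ 2 (mod 5); write n = 5u+2.
Then 2(5u+2)^5 + 8(5u+2) + 15 = 6250u^5 + 12500u^4 + 10000u^3 + 4000u^2 + 840u + 95 = 5(1250u^5 + 2500u^4 + 2000u^3 + 800u^2 + 168u + 19).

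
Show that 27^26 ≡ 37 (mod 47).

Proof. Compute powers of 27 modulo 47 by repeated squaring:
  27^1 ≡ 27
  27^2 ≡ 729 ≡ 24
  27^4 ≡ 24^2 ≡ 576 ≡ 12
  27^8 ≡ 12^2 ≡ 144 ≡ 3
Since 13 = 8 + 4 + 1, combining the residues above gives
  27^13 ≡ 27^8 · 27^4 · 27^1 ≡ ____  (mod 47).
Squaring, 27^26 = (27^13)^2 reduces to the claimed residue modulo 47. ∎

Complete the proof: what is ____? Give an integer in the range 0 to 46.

32

Multiply the listed residues: 3 · 12 · 27 = 36 → 972.
Reducing modulo 47: 972 = 20·47 + 32, so 27^13 ≡ 32.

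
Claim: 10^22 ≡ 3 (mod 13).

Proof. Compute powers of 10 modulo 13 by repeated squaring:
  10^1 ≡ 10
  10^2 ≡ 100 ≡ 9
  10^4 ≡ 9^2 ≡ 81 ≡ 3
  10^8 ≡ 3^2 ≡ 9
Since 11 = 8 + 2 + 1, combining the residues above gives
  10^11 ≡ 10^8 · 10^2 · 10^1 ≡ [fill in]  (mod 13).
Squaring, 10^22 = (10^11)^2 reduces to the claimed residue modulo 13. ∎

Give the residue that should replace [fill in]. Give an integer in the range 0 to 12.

4

Multiply the listed residues: 9 · 9 · 10 = 81 → 810.
Reducing modulo 13: 810 = 62·13 + 4, so 10^11 ≡ 4.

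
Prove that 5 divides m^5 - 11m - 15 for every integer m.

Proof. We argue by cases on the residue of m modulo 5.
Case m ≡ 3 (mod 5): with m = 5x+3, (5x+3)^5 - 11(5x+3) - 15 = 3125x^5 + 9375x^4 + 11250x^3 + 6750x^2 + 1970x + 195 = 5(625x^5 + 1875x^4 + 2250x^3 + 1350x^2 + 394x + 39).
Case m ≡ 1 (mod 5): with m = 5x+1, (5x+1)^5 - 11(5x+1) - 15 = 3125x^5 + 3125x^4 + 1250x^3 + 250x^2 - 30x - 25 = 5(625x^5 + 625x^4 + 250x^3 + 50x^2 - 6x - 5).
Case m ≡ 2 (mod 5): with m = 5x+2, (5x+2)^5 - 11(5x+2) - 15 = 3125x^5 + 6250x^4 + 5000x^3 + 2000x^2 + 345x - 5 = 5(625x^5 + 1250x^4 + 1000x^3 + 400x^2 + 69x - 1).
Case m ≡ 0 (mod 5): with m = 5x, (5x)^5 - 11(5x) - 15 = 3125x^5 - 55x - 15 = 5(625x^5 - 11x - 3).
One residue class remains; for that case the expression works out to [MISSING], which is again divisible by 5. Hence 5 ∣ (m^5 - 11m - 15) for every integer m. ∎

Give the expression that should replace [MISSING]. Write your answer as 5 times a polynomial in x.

The residues treated are {3, 1, 2, 0}, so the missing case is m ≡ 4 (mod 5); write m = 5x+4.
Then (5x+4)^5 - 11(5x+4) - 15 = 3125x^5 + 12500x^4 + 20000x^3 + 16000x^2 + 6345x + 965 = 5(625x^5 + 2500x^4 + 4000x^3 + 3200x^2 + 1269x + 193).

5(625x^5 + 2500x^4 + 4000x^3 + 3200x^2 + 1269x + 193)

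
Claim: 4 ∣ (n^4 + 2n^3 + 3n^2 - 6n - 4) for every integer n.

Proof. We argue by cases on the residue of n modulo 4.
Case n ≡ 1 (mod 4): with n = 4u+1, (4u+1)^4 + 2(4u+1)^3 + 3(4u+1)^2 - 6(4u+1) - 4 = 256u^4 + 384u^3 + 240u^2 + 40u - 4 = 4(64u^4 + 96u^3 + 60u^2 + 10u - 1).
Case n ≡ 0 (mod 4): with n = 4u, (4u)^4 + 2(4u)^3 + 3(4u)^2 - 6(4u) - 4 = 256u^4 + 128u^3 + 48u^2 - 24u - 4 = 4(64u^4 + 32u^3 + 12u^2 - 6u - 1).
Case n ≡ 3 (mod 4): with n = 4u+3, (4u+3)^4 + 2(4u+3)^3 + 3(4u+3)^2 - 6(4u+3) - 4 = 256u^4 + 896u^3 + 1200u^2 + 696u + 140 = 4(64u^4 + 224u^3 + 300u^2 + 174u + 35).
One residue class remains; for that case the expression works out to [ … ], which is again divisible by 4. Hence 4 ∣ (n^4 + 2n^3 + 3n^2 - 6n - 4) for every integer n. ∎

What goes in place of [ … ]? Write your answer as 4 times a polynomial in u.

Only n ≡ 2 (mod 4) is unaccounted for. Put n = 4u+2:
(4u+2)^4 + 2(4u+2)^3 + 3(4u+2)^2 - 6(4u+2) - 4 expands to 256u^4 + 640u^3 + 624u^2 + 248u + 28,
and factoring out 4 leaves 4(64u^4 + 160u^3 + 156u^2 + 62u + 7).

4(64u^4 + 160u^3 + 156u^2 + 62u + 7)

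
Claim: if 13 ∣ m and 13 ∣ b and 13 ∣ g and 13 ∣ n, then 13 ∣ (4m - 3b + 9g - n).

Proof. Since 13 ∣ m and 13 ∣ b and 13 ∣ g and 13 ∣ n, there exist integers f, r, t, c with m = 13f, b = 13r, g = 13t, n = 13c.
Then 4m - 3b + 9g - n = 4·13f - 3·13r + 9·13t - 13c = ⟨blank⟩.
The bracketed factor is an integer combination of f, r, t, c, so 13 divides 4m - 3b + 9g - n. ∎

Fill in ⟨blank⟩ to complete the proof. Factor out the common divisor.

Pull the common 13 out of every term: 4·13f - 3·13r + 9·13t - 13c = 13(-c + 4f - 3r + 9t).
-c + 4f - 3r + 9t is an integer, which exhibits the divisibility.

13(-c + 4f - 3r + 9t)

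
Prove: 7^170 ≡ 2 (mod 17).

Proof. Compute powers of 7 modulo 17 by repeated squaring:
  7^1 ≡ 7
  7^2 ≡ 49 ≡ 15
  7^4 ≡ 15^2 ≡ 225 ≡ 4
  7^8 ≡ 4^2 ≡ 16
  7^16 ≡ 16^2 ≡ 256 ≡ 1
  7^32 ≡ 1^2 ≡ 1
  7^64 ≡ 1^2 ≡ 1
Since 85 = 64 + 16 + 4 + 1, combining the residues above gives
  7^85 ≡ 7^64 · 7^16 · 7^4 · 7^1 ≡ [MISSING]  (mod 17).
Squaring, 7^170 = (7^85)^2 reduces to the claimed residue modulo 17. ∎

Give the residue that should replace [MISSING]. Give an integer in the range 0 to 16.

11

7^64 · 7^16 · 7^4 · 7^1 ≡ 1 · 1 · 4 · 7 = 28.
28 mod 17 = 11, so 7^85 ≡ 11 (mod 17).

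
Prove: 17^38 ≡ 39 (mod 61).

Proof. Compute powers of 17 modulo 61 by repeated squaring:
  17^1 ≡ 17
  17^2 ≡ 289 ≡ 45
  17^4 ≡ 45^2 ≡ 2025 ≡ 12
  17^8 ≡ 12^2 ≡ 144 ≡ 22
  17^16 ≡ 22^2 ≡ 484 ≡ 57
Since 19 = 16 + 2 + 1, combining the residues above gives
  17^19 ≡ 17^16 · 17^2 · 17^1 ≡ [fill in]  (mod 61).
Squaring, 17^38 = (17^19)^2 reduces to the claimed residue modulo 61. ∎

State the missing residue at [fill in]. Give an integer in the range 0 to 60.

51

17^16 · 17^2 · 17^1 ≡ 57 · 45 · 17 = 43605.
43605 mod 61 = 51, so 17^19 ≡ 51 (mod 61).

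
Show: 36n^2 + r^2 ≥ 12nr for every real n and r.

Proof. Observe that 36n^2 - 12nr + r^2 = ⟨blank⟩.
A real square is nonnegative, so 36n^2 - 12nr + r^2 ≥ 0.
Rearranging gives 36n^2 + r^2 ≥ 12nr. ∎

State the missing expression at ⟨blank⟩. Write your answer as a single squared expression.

(6n - r)^2

The leading and trailing coefficients are 6^2 and 1^2, and 12 = 2·6·1, so the trinomial is (6n - r)^2.
Hence 36n^2 - 12nr + r^2 ≥ 0.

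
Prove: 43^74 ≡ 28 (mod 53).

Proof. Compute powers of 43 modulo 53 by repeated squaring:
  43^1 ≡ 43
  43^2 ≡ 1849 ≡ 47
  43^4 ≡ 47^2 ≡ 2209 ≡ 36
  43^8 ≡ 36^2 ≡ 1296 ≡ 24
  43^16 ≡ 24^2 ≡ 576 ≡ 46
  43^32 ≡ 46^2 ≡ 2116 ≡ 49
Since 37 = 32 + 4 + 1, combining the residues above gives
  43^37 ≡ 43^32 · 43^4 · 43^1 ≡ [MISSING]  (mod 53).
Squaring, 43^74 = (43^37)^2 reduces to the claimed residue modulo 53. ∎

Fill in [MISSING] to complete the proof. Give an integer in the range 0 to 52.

9

Multiply the listed residues: 49 · 36 · 43 = 1764 → 75852.
Reducing modulo 53: 75852 = 1431·53 + 9, so 43^37 ≡ 9.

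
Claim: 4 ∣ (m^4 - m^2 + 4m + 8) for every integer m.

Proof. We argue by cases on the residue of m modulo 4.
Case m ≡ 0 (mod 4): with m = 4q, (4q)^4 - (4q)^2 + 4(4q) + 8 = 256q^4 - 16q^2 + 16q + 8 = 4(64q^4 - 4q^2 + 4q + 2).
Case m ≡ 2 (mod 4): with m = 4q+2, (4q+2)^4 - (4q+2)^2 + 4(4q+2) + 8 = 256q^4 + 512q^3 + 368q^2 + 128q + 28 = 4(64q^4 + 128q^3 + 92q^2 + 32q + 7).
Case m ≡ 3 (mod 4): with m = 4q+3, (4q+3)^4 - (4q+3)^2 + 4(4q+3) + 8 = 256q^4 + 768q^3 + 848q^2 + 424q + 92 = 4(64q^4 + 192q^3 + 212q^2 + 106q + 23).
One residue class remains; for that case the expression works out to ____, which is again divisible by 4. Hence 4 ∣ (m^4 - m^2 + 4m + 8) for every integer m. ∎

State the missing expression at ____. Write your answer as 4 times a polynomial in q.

The residues treated are {0, 2, 3}, so the missing case is m ≡ 1 (mod 4); write m = 4q+1.
Then (4q+1)^4 - (4q+1)^2 + 4(4q+1) + 8 = 256q^4 + 256q^3 + 80q^2 + 24q + 12 = 4(64q^4 + 64q^3 + 20q^2 + 6q + 3).

4(64q^4 + 64q^3 + 20q^2 + 6q + 3)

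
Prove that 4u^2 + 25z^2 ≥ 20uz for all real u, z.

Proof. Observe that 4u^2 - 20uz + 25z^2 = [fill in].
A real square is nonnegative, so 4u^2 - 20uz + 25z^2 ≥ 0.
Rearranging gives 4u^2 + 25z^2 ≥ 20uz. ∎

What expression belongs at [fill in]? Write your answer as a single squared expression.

4u^2 - 20uz + 25z^2 is a perfect-square trinomial: the outer terms are (2u)^2 and (5z)^2, and the cross term is -2·2u·5z.
So 4u^2 - 20uz + 25z^2 = (2u - 5z)^2 ≥ 0.

(2u - 5z)^2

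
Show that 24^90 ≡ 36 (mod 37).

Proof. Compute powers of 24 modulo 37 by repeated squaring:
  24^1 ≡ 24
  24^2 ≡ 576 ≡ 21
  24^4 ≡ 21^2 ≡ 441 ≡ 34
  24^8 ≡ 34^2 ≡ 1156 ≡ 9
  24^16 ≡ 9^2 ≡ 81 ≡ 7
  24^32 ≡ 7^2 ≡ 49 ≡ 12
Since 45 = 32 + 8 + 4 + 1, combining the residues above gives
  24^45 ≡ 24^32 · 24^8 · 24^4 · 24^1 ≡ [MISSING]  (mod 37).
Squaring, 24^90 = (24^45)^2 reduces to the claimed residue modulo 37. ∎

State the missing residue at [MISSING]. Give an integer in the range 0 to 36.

31

24^32 · 24^8 · 24^4 · 24^1 ≡ 12 · 9 · 34 · 24 = 88128.
88128 mod 37 = 31, so 24^45 ≡ 31 (mod 37).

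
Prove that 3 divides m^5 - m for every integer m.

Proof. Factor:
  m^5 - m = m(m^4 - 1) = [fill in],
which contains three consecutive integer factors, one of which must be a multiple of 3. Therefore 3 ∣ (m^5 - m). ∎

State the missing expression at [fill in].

m^4 - 1 = (m^2 - 1)(m^2 + 1), and m^2 - 1 = (m-1)(m+1).
So m(m^4 - 1) = (m - 1)m(m + 1)(m^2 + 1).

(m - 1)m(m + 1)(m^2 + 1)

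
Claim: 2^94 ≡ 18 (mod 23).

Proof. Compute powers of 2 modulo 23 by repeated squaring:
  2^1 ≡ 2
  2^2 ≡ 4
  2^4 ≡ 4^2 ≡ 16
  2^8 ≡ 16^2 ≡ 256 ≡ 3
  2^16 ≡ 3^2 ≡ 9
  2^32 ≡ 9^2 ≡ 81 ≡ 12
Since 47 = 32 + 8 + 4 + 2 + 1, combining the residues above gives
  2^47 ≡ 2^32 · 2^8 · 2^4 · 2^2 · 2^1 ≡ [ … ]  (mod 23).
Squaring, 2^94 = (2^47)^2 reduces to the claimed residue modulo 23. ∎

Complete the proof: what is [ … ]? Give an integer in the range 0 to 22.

Multiply the listed residues: 12 · 3 · 16 · 4 · 2 = 36 → 576 → 2304 → 4608.
Reducing modulo 23: 4608 = 200·23 + 8, so 2^47 ≡ 8.

8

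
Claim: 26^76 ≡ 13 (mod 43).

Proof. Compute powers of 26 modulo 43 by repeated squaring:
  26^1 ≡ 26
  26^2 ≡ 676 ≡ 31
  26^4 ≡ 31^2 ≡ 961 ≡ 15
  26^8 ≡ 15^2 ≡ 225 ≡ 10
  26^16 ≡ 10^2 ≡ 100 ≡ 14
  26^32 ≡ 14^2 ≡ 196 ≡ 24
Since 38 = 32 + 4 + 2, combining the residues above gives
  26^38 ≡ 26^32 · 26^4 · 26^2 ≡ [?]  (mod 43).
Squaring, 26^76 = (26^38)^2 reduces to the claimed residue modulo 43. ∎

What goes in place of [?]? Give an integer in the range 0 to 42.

23

26^32 · 26^4 · 26^2 ≡ 24 · 15 · 31 = 11160.
11160 mod 43 = 23, so 26^38 ≡ 23 (mod 43).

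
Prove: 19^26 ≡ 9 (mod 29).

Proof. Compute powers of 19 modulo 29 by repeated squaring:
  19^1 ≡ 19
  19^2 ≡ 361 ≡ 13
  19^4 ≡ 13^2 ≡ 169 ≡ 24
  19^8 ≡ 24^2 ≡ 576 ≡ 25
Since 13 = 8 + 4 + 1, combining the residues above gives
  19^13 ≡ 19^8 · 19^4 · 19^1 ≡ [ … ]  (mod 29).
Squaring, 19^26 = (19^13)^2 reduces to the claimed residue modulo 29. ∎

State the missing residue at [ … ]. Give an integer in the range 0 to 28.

3

19^8 · 19^4 · 19^1 ≡ 25 · 24 · 19 = 11400.
11400 mod 29 = 3, so 19^13 ≡ 3 (mod 29).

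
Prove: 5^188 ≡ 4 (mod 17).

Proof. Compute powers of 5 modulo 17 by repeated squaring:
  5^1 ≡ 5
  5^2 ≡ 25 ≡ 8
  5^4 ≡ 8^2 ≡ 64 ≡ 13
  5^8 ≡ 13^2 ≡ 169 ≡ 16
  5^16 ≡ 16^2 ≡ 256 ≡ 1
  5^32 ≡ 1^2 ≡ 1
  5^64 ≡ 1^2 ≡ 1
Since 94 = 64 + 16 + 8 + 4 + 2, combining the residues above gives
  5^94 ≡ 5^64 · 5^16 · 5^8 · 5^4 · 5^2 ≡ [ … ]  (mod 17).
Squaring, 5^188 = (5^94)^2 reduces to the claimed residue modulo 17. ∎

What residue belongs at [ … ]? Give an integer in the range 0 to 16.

5^64 · 5^16 · 5^8 · 5^4 · 5^2 ≡ 1 · 1 · 16 · 13 · 8 = 1664.
1664 mod 17 = 15, so 5^94 ≡ 15 (mod 17).

15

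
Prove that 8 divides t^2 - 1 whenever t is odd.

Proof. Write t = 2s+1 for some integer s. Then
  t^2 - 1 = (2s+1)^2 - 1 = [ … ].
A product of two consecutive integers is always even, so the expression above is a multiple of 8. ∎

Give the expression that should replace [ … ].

(2s+1)^2 - 1 = 4s^2 + 4s + 1 - 1 = 4s^2 + 4s = 4s(s+1).
Since s and s+1 are consecutive, s(s+1) is even, and 4·(even) is a multiple of 8.

4s(s + 1)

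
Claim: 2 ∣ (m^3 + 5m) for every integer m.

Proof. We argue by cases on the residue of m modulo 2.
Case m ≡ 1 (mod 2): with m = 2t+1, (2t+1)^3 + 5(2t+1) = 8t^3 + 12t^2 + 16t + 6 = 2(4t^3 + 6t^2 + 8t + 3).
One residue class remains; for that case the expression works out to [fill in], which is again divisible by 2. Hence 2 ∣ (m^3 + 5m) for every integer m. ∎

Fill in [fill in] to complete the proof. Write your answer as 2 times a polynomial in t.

2(4t^3 + 5t)

The residues treated are {1}, so the missing case is m ≡ 0 (mod 2); write m = 2t.
Then (2t)^3 + 5(2t) = 8t^3 + 10t = 2(4t^3 + 5t).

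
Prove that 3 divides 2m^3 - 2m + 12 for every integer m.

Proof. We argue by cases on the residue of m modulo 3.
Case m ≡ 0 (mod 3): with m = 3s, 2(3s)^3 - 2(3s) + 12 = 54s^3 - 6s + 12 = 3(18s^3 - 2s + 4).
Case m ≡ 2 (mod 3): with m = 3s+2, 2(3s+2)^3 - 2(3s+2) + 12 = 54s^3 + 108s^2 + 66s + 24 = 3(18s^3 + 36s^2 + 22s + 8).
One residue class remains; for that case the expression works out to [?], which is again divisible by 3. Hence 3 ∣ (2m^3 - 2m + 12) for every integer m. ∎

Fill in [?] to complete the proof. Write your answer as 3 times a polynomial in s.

3(18s^3 + 18s^2 + 4s + 4)

The residues treated are {0, 2}, so the missing case is m ≡ 1 (mod 3); write m = 3s+1.
Then 2(3s+1)^3 - 2(3s+1) + 12 = 54s^3 + 54s^2 + 12s + 12 = 3(18s^3 + 18s^2 + 4s + 4).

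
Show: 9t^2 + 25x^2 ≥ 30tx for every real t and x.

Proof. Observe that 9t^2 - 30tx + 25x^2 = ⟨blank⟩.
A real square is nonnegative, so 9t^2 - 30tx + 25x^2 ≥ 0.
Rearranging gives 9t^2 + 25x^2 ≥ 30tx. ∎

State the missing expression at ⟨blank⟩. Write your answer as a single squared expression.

(3t - 5x)^2

9t^2 - 30tx + 25x^2 is a perfect-square trinomial: the outer terms are (3t)^2 and (5x)^2, and the cross term is -2·3t·5x.
So 9t^2 - 30tx + 25x^2 = (3t - 5x)^2 ≥ 0.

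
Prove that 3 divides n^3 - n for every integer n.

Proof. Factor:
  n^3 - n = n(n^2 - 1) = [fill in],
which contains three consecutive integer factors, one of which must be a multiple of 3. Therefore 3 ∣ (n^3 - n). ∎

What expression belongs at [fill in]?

(n - 1)n(n + 1)

n(n^2 - 1) = n(n - 1)(n + 1) = (n - 1)n(n + 1).
These three factors are consecutive integers, so their product is divisible by 3.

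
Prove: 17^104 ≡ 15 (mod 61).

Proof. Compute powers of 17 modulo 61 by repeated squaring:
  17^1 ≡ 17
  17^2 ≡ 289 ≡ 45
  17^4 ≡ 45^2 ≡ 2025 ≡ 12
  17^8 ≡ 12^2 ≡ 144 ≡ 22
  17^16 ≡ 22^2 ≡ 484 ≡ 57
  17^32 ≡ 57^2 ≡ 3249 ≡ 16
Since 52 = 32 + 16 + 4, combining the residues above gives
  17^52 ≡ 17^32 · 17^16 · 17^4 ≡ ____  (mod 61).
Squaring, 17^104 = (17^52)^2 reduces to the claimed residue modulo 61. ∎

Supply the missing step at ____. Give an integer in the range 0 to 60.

25

17^32 · 17^16 · 17^4 ≡ 16 · 57 · 12 = 10944.
10944 mod 61 = 25, so 17^52 ≡ 25 (mod 61).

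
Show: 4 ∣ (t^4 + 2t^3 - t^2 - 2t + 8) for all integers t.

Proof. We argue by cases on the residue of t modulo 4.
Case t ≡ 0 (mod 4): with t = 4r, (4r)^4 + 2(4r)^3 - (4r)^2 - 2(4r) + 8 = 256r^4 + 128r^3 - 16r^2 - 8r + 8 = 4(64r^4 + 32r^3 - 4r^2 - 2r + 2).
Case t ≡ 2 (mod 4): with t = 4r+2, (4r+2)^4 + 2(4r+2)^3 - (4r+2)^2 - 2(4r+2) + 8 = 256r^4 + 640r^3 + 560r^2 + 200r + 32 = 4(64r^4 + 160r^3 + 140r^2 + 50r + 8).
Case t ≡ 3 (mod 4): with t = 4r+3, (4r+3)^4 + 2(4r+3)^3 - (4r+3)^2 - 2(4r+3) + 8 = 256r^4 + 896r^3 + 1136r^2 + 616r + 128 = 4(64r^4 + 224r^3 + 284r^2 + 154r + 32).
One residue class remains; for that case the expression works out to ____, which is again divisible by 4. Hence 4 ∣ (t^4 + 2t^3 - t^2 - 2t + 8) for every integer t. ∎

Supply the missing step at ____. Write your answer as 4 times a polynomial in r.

Only t ≡ 1 (mod 4) is unaccounted for. Put t = 4r+1:
(4r+1)^4 + 2(4r+1)^3 - (4r+1)^2 - 2(4r+1) + 8 expands to 256r^4 + 384r^3 + 176r^2 + 24r + 8,
and factoring out 4 leaves 4(64r^4 + 96r^3 + 44r^2 + 6r + 2).

4(64r^4 + 96r^3 + 44r^2 + 6r + 2)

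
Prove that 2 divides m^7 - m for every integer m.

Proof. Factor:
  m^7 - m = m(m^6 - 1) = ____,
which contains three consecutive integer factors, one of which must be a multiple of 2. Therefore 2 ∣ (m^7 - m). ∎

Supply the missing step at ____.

m^6 - 1 = (m^2 - 1)(m^4 + m^2 + 1), and m^2 - 1 = (m-1)(m+1).
So m(m^6 - 1) = (m - 1)m(m + 1)(m^4 + m^2 + 1).

(m - 1)m(m + 1)(m^4 + m^2 + 1)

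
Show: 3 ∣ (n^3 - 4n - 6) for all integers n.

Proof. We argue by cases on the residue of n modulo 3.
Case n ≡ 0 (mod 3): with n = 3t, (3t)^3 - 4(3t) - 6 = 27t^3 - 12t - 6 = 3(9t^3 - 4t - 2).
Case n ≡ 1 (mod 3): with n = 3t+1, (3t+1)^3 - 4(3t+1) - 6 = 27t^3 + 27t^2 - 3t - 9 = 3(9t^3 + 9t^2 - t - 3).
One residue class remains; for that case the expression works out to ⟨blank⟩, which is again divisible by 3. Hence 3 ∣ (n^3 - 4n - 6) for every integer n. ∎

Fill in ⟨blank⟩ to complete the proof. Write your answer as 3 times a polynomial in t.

The residues treated are {0, 1}, so the missing case is n ≡ 2 (mod 3); write n = 3t+2.
Then (3t+2)^3 - 4(3t+2) - 6 = 27t^3 + 54t^2 + 24t - 6 = 3(9t^3 + 18t^2 + 8t - 2).

3(9t^3 + 18t^2 + 8t - 2)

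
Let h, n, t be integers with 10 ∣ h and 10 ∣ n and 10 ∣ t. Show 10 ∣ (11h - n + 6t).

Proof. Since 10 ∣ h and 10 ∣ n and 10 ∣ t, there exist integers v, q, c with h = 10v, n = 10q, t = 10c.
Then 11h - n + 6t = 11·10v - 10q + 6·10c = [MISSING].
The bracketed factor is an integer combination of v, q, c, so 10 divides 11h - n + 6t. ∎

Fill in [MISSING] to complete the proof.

Each term has a factor of 10: 11·10v - 10q + 6·10c = 10·(6c - q + 11v).
Since 6c - q + 11v is an integer, 10 ∣ (11h - n + 6t).

10(6c - q + 11v)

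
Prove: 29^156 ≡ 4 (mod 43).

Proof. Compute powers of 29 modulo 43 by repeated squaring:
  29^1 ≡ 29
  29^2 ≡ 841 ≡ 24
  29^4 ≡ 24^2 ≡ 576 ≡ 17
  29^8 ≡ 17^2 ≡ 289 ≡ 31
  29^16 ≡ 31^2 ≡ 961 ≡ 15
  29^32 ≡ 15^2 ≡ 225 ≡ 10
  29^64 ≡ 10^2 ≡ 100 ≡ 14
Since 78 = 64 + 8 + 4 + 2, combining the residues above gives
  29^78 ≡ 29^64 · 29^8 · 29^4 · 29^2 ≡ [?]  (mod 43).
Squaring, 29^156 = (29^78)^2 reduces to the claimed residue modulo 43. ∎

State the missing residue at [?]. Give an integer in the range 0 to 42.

29^64 · 29^8 · 29^4 · 29^2 ≡ 14 · 31 · 17 · 24 = 177072.
177072 mod 43 = 41, so 29^78 ≡ 41 (mod 43).

41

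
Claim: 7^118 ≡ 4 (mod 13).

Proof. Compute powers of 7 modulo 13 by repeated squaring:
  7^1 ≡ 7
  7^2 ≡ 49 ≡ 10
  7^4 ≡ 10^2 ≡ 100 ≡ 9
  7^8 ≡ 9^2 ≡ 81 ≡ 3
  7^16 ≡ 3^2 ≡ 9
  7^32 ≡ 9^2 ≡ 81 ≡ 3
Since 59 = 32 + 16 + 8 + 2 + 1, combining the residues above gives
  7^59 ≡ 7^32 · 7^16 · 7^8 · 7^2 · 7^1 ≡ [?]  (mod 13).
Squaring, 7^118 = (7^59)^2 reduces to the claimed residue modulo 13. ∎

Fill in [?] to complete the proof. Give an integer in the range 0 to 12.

2

Multiply the listed residues: 3 · 9 · 3 · 10 · 7 = 27 → 81 → 810 → 5670.
Reducing modulo 13: 5670 = 436·13 + 2, so 7^59 ≡ 2.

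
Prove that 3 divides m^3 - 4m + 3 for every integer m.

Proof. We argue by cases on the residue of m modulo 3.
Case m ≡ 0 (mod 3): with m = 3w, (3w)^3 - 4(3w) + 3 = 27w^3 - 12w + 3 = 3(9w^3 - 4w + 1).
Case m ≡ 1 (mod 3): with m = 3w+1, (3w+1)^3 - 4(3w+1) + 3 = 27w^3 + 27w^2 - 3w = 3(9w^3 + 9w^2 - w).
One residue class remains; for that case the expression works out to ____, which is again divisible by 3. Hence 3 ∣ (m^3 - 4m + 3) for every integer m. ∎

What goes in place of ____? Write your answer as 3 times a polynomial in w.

3(9w^3 + 18w^2 + 8w + 1)

Only m ≡ 2 (mod 3) is unaccounted for. Put m = 3w+2:
(3w+2)^3 - 4(3w+2) + 3 expands to 27w^3 + 54w^2 + 24w + 3,
and factoring out 3 leaves 3(9w^3 + 18w^2 + 8w + 1).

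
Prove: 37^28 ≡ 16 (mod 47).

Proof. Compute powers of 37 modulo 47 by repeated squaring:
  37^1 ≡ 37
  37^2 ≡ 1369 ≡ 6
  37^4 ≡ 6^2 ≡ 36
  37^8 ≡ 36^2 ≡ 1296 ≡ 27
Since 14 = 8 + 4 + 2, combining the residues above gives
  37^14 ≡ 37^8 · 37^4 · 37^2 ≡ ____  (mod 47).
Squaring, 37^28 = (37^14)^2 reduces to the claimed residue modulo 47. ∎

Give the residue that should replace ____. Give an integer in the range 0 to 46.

37^8 · 37^4 · 37^2 ≡ 27 · 36 · 6 = 5832.
5832 mod 47 = 4, so 37^14 ≡ 4 (mod 47).

4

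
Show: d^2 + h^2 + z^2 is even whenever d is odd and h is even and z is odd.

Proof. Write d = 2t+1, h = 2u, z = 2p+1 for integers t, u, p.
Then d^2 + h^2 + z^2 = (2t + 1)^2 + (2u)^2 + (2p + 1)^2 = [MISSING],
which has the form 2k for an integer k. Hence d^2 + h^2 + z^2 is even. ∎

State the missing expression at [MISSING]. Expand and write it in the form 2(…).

2(2p^2 + 2p + 2t^2 + 2t + 2u^2 + 1)

(2t + 1)^2 + (2u)^2 + (2p + 1)^2 = 4p^2 + 4p + 4t^2 + 4t + 4u^2 + 2
= 2(2p^2 + 2p + 2t^2 + 2t + 2u^2 + 1).
Since 2p^2 + 2p + 2t^2 + 2t + 2u^2 + 1 is an integer, the sum of squares is of the form 2k for an integer k.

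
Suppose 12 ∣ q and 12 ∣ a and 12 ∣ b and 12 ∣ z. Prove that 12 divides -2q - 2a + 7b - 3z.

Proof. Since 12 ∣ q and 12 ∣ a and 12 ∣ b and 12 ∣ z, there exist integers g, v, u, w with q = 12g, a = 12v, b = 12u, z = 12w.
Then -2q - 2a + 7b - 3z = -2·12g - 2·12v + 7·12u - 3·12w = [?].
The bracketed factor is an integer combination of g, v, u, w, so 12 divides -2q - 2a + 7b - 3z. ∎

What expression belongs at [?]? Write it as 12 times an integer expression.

12(-2g + 7u - 2v - 3w)

Pull the common 12 out of every term: -2·12g - 2·12v + 7·12u - 3·12w = 12(-2g + 7u - 2v - 3w).
-2g + 7u - 2v - 3w is an integer, which exhibits the divisibility.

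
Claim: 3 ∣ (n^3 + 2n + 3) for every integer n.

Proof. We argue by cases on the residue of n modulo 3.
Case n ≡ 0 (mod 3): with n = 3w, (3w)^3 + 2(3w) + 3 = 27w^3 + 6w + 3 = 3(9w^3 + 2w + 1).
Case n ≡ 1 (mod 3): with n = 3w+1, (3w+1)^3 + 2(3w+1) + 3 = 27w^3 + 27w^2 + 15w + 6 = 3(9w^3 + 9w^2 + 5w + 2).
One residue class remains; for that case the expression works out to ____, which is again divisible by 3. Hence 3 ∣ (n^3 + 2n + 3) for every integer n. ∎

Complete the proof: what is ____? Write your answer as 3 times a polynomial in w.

Only n ≡ 2 (mod 3) is unaccounted for. Put n = 3w+2:
(3w+2)^3 + 2(3w+2) + 3 expands to 27w^3 + 54w^2 + 42w + 15,
and factoring out 3 leaves 3(9w^3 + 18w^2 + 14w + 5).

3(9w^3 + 18w^2 + 14w + 5)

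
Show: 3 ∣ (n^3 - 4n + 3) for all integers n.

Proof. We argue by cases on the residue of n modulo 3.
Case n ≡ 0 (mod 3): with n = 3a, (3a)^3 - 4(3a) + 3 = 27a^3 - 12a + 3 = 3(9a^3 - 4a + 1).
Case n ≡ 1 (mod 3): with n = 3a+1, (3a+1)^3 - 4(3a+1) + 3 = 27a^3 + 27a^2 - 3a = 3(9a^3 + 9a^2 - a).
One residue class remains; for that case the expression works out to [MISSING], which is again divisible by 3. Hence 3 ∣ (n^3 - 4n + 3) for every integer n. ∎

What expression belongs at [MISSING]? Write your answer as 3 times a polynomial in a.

3(9a^3 + 18a^2 + 8a + 1)

Only n ≡ 2 (mod 3) is unaccounted for. Put n = 3a+2:
(3a+2)^3 - 4(3a+2) + 3 expands to 27a^3 + 54a^2 + 24a + 3,
and factoring out 3 leaves 3(9a^3 + 18a^2 + 8a + 1).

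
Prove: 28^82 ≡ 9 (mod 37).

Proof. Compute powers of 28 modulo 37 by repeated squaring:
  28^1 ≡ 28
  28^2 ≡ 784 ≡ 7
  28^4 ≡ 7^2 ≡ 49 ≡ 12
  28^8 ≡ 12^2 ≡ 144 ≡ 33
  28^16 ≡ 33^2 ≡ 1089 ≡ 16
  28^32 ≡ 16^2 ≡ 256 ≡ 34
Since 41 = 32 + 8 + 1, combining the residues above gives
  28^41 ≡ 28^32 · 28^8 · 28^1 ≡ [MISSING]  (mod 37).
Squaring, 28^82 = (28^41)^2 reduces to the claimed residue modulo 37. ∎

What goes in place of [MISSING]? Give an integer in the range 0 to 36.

28^32 · 28^8 · 28^1 ≡ 34 · 33 · 28 = 31416.
31416 mod 37 = 3, so 28^41 ≡ 3 (mod 37).

3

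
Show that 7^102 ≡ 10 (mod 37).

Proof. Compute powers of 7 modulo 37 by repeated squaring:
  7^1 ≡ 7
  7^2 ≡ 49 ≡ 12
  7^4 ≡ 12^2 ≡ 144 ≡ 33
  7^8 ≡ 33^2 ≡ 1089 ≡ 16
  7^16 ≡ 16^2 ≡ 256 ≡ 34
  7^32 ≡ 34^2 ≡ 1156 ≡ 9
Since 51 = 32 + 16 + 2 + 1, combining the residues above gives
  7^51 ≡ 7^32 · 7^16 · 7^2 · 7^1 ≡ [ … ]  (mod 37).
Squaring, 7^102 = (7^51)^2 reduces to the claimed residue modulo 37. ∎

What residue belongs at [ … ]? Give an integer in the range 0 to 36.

26

Multiply the listed residues: 9 · 34 · 12 · 7 = 306 → 3672 → 25704.
Reducing modulo 37: 25704 = 694·37 + 26, so 7^51 ≡ 26.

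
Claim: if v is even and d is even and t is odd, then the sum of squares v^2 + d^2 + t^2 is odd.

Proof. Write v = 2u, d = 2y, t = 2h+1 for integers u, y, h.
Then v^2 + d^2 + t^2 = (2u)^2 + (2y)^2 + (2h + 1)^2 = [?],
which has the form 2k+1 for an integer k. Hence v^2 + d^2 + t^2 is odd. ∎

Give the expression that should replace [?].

Expanding: (2u)^2 + (2y)^2 + (2h + 1)^2 = 4h^2 + 4h + 4u^2 + 4y^2 + 1.
Every term except the constant is even, so this is 2(2h^2 + 2h + 2u^2 + 2y^2) + 1,
and 2h^2 + 2h + 2u^2 + 2y^2 ∈ ℤ gives the required form.

2(2h^2 + 2h + 2u^2 + 2y^2) + 1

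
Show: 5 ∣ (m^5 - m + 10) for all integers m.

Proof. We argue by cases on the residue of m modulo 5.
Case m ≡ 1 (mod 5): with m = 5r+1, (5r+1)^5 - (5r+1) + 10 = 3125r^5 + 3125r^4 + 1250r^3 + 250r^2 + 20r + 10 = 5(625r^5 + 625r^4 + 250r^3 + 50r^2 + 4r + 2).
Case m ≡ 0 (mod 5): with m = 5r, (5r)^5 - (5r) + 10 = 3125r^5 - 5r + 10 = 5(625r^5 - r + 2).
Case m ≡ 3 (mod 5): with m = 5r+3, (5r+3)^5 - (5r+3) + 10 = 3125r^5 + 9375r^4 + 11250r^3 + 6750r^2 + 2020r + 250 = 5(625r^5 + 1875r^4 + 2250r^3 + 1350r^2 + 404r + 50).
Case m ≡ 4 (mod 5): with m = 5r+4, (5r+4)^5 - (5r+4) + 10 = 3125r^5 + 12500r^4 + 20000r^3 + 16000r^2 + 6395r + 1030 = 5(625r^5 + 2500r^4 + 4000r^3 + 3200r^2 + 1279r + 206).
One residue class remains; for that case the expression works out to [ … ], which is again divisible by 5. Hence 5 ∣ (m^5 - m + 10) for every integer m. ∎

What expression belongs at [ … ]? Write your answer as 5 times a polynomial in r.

5(625r^5 + 1250r^4 + 1000r^3 + 400r^2 + 79r + 8)

The residues treated are {1, 0, 3, 4}, so the missing case is m ≡ 2 (mod 5); write m = 5r+2.
Then (5r+2)^5 - (5r+2) + 10 = 3125r^5 + 6250r^4 + 5000r^3 + 2000r^2 + 395r + 40 = 5(625r^5 + 1250r^4 + 1000r^3 + 400r^2 + 79r + 8).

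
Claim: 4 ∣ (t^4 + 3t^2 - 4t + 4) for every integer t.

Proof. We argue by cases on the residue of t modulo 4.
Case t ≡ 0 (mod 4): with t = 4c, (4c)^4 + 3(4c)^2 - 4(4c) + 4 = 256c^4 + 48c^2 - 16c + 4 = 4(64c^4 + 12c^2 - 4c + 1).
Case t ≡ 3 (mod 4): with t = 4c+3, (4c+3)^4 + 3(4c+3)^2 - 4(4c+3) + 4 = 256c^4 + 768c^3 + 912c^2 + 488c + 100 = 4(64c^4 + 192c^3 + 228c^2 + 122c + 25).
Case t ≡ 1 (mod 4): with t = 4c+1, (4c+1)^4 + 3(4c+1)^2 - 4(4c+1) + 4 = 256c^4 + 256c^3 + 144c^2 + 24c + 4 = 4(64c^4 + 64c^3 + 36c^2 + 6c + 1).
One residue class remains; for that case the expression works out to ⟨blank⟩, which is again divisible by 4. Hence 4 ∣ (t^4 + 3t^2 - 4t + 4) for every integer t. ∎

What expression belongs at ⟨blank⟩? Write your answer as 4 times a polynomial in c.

The residues treated are {0, 3, 1}, so the missing case is t ≡ 2 (mod 4); write t = 4c+2.
Then (4c+2)^4 + 3(4c+2)^2 - 4(4c+2) + 4 = 256c^4 + 512c^3 + 432c^2 + 160c + 24 = 4(64c^4 + 128c^3 + 108c^2 + 40c + 6).

4(64c^4 + 128c^3 + 108c^2 + 40c + 6)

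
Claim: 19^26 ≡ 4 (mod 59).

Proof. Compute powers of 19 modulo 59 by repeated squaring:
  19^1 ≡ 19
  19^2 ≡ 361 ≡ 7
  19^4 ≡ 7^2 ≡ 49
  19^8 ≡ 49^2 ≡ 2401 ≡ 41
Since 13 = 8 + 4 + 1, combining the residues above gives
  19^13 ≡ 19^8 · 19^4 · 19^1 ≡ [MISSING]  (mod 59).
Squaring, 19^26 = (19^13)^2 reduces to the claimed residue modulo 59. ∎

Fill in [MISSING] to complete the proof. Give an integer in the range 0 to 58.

57

Multiply the listed residues: 41 · 49 · 19 = 2009 → 38171.
Reducing modulo 59: 38171 = 646·59 + 57, so 19^13 ≡ 57.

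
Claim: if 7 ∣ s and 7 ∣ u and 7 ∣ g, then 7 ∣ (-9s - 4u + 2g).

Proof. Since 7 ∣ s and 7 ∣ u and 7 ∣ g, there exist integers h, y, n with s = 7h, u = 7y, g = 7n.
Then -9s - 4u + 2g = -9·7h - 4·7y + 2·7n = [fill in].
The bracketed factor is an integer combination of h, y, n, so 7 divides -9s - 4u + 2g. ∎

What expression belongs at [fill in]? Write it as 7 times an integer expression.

7(-9h + 2n - 4y)

Pull the common 7 out of every term: -9·7h - 4·7y + 2·7n = 7(-9h + 2n - 4y).
-9h + 2n - 4y is an integer, which exhibits the divisibility.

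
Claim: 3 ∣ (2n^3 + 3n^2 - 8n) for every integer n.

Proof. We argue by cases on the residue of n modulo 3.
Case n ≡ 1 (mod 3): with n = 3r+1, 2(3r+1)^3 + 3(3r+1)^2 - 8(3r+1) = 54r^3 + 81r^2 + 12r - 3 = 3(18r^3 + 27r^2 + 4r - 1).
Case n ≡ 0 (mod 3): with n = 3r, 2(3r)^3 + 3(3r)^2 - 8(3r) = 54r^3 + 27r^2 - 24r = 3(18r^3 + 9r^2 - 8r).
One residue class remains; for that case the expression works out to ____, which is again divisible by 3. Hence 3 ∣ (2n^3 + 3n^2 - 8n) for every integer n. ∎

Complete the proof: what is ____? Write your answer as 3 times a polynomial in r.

3(18r^3 + 45r^2 + 28r + 4)

Only n ≡ 2 (mod 3) is unaccounted for. Put n = 3r+2:
2(3r+2)^3 + 3(3r+2)^2 - 8(3r+2) expands to 54r^3 + 135r^2 + 84r + 12,
and factoring out 3 leaves 3(18r^3 + 45r^2 + 28r + 4).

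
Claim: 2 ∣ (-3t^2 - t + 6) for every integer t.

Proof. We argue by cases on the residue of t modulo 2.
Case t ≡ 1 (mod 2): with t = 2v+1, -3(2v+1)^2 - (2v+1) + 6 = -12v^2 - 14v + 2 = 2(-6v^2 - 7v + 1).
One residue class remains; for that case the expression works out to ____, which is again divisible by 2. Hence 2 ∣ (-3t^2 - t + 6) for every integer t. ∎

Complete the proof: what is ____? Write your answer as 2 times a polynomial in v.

The residues treated are {1}, so the missing case is t ≡ 0 (mod 2); write t = 2v.
Then -3(2v)^2 - (2v) + 6 = -12v^2 - 2v + 6 = 2(-6v^2 - v + 3).

2(-6v^2 - v + 3)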